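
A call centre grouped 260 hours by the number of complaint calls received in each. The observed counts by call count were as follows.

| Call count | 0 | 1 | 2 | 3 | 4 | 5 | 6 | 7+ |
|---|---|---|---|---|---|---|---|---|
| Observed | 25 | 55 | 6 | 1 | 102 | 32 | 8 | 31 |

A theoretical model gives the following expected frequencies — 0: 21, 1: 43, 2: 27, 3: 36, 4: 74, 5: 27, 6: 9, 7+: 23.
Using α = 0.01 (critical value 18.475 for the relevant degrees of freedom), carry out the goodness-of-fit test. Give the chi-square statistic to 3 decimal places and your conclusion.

68.886; reject

χ² = (25−21)²/21 + (55−43)²/43 + (6−27)²/27 + (1−36)²/36 + (102−74)²/74 + (32−27)²/27 + (8−9)²/9 + (31−23)²/23
   = 0.7619 + 3.3488 + 16.3333 + 34.0278 + 10.5946 + 0.9259 + 0.1111 + 2.7826
Sum = 68.886
df = 7. Since 68.886 > 18.475, we reject H₀.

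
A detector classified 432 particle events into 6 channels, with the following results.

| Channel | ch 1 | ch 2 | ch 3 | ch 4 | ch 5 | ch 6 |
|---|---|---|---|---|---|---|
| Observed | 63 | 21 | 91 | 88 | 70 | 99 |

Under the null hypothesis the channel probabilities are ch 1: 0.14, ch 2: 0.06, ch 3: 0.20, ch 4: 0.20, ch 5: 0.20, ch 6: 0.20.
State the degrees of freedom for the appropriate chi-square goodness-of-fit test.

There are k = 6 categories and no parameters were estimated from the data, so df = 6 − 1 = 5.

5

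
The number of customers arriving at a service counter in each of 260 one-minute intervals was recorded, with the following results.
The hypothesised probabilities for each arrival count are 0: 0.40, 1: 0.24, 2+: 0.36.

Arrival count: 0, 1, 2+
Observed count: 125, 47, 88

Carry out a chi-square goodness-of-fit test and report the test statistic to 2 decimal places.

8.38

Expected counts E_i = n·p_i: 260×0.40 = 104, 260×0.24 = 62.4, 260×0.36 = 93.6.
cat         O        E   (O−E)²/E
0         125      104      4.240
1          47     62.4      3.801
2+         88     93.6      0.335
Sum = 8.38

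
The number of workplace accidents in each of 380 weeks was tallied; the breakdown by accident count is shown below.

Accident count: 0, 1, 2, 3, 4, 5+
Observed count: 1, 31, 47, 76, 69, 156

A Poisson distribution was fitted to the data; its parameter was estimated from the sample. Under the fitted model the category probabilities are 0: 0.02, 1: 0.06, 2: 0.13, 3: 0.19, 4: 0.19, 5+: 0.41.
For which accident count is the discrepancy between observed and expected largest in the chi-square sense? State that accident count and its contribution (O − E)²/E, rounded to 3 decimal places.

Expected counts E_i = n·p_i: 380×0.02 = 7.6, 380×0.06 = 22.8, 380×0.13 = 49.4, 380×0.19 = 72.2, 380×0.19 = 72.2, 380×0.41 = 155.8.
0: (1 − 7.6)²/7.6 = 43.56/7.6 = 5.7316
1: (31 − 22.8)²/22.8 = 67.24/22.8 = 2.9491
2: (47 − 49.4)²/49.4 = 5.76/49.4 = 0.1166
3: (76 − 72.2)²/72.2 = 14.44/72.2 = 0.2000
4: (69 − 72.2)²/72.2 = 10.24/72.2 = 0.1418
5+: (156 − 155.8)²/155.8 = 0.04/155.8 = 0.0003
The largest term is for 0: 5.732.

0, 5.732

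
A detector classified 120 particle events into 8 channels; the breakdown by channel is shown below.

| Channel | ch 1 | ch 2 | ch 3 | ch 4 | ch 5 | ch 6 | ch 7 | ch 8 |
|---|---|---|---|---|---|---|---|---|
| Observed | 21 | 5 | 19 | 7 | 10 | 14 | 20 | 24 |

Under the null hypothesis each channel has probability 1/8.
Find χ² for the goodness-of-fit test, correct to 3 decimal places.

23.200

Expected count for each of the 8 categories: 120/8 = 15.
χ² = (21−15)²/15 + (5−15)²/15 + (19−15)²/15 + (7−15)²/15 + (10−15)²/15 + (14−15)²/15 + (20−15)²/15 + (24−15)²/15
   = 2.4000 + 6.6667 + 1.0667 + 4.2667 + 1.6667 + 0.0667 + 1.6667 + 5.4000
Sum = 23.200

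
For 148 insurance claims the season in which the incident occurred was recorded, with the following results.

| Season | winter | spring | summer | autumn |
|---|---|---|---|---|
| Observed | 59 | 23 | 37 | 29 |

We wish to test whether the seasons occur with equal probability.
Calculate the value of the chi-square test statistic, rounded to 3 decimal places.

Expected count for each of the 4 categories: 148/4 = 37.
χ² = (59−37)²/37 + (23−37)²/37 + (37−37)²/37 + (29−37)²/37
   = 13.0811 + 5.2973 + 0.0000 + 1.7297
Sum = 20.108

20.108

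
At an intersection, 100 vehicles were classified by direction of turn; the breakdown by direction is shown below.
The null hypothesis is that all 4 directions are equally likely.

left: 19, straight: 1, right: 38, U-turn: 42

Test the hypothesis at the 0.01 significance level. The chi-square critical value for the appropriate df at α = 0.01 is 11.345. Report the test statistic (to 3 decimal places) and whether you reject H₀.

42.800; reject

Expected count for each of the 4 categories: 100/4 = 25.
cat           O        E   (O−E)²/E
left         19       25     1.4400
straight      1       25    23.0400
right        38       25     6.7600
U-turn       42       25    11.5600
Sum = 42.800
df = 3. Since 42.800 > 11.345, we reject H₀.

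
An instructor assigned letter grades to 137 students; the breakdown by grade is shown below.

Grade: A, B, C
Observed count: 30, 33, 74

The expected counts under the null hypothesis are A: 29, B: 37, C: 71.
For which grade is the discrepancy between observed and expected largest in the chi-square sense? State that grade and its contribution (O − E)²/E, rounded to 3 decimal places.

A: (30 − 29)²/29 = 1/29 = 0.0345
B: (33 − 37)²/37 = 16/37 = 0.4324
C: (74 − 71)²/71 = 9/71 = 0.1268
The largest term is for B: 0.432.

B, 0.432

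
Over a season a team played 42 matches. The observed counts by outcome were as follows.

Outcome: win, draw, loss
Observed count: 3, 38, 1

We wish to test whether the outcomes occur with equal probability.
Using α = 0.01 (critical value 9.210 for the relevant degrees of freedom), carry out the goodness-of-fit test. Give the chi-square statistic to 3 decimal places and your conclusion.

Under H₀ each category has probability 1/3, so each expected count is 42/3 = 14.
win: (3 − 14)²/14 = 121/14 = 8.6429
draw: (38 − 14)²/14 = 576/14 = 41.1429
loss: (1 − 14)²/14 = 169/14 = 12.0714
Sum = 61.857
df = 2. Since 61.857 > 9.210, we reject H₀.

61.857; reject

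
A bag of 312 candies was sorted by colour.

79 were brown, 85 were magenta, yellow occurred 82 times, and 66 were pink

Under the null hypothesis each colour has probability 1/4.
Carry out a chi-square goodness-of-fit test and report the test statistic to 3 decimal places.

Under H₀ each category has probability 1/4, so each expected count is 312/4 = 78.
brown: (79 − 78)²/78 = 1/78 = 0.0128
magenta: (85 − 78)²/78 = 49/78 = 0.6282
yellow: (82 − 78)²/78 = 16/78 = 0.2051
pink: (66 − 78)²/78 = 144/78 = 1.8462
Sum = 2.692

2.692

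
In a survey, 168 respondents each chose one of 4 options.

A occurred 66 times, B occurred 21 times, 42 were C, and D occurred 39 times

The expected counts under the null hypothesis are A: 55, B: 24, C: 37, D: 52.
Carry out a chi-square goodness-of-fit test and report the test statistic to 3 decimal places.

6.501

A: (66 − 55)²/55 = 121/55 = 2.2000
B: (21 − 24)²/24 = 9/24 = 0.3750
C: (42 − 37)²/37 = 25/37 = 0.6757
D: (39 − 52)²/52 = 169/52 = 3.2500
Sum = 6.501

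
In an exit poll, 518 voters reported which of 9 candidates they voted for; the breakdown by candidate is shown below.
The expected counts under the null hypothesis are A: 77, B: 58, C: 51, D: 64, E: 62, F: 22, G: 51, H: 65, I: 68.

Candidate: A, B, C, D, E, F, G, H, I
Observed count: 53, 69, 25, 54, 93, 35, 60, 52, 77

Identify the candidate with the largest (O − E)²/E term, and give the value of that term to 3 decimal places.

E, 15.500

A: (53 − 77)²/77 = 576/77 = 7.4805
B: (69 − 58)²/58 = 121/58 = 2.0862
C: (25 − 51)²/51 = 676/51 = 13.2549
D: (54 − 64)²/64 = 100/64 = 1.5625
E: (93 − 62)²/62 = 961/62 = 15.5000
F: (35 − 22)²/22 = 169/22 = 7.6818
G: (60 − 51)²/51 = 81/51 = 1.5882
H: (52 − 65)²/65 = 169/65 = 2.6000
I: (77 − 68)²/68 = 81/68 = 1.1912
The largest term is for E: 15.500.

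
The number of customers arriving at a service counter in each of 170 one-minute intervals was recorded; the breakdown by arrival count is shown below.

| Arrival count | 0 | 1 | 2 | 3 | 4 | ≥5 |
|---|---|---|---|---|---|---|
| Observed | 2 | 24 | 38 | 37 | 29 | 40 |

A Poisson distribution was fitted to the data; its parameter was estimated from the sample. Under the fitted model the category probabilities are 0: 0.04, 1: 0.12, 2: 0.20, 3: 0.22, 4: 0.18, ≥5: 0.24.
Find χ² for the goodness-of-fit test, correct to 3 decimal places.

Expected counts E_i = n·p_i: 170×0.04 = 6.8, 170×0.12 = 20.4, 170×0.20 = 34, 170×0.22 = 37.4, 170×0.18 = 30.6, 170×0.24 = 40.8.
0: (2 − 6.8)²/6.8 = 23.04/6.8 = 3.3882
1: (24 − 20.4)²/20.4 = 12.96/20.4 = 0.6353
2: (38 − 34)²/34 = 16/34 = 0.4706
3: (37 − 37.4)²/37.4 = 0.16/37.4 = 0.0043
4: (29 − 30.6)²/30.6 = 2.56/30.6 = 0.0837
≥5: (40 − 40.8)²/40.8 = 0.64/40.8 = 0.0157
Sum = 4.598

4.598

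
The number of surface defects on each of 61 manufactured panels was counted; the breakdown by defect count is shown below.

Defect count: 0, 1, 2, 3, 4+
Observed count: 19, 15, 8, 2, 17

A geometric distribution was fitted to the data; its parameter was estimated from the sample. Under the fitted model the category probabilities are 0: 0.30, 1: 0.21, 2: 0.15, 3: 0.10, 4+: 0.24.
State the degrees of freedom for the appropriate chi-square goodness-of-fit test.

There are k = 5 categories and 1 parameter estimated from the data, so df = 5 − 1 − 1 = 3.

3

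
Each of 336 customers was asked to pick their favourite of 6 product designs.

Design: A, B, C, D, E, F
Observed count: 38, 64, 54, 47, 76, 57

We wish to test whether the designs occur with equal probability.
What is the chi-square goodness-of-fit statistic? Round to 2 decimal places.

15.61

Under H₀ each category has probability 1/6, so each expected count is 336/6 = 56.
A: (38 − 56)²/56 = 324/56 = 5.786
B: (64 − 56)²/56 = 64/56 = 1.143
C: (54 − 56)²/56 = 4/56 = 0.071
D: (47 − 56)²/56 = 81/56 = 1.446
E: (76 − 56)²/56 = 400/56 = 7.143
F: (57 − 56)²/56 = 1/56 = 0.018
Sum = 15.61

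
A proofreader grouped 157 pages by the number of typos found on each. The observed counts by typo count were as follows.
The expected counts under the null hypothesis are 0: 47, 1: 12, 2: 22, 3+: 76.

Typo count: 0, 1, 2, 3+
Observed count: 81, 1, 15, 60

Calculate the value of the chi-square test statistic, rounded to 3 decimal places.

cat         O        E   (O−E)²/E
0          81       47    24.5957
1           1       12    10.0833
2          15       22     2.2273
3+         60       76     3.3684
Sum = 40.275

40.275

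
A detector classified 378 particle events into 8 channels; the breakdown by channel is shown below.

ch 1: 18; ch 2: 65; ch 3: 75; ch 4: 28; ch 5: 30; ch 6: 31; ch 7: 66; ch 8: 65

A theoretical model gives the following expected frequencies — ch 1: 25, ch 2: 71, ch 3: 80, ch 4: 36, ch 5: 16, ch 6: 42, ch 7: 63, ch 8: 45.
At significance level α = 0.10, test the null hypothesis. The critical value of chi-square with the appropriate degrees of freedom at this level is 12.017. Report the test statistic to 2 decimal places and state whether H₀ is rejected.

28.72; reject

χ² = (18−25)²/25 + (65−71)²/71 + (75−80)²/80 + (28−36)²/36 + (30−16)²/16 + (31−42)²/42 + (66−63)²/63 + (65−45)²/45
   = 1.960 + 0.507 + 0.313 + 1.778 + 12.250 + 2.881 + 0.143 + 8.889
Sum = 28.72
df = 7. Since 28.72 > 12.017, we reject H₀.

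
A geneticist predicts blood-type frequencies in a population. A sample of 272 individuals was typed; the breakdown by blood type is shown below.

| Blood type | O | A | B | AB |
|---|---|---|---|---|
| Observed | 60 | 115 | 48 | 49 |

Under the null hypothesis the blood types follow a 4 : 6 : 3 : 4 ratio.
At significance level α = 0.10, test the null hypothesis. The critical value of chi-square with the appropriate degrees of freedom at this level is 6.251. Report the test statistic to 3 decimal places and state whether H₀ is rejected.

Ratio total = 17. Expected counts: 272×4/17 = 64, 272×6/17 = 96, 272×3/17 = 48, 272×4/17 = 64.
cat         O        E   (O−E)²/E
O          60       64     0.2500
A         115       96     3.7604
B          48       48     0.0000
AB         49       64     3.5156
Sum = 7.526
df = 3. Since 7.526 > 6.251, we reject H₀.

7.526; reject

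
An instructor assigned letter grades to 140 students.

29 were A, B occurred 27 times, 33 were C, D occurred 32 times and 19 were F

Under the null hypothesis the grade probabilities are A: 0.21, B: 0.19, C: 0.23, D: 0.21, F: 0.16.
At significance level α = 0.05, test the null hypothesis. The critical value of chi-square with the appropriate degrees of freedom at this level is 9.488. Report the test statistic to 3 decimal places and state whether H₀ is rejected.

0.777; do not reject

Expected counts E_i = n·p_i: 140×0.21 = 29.4, 140×0.19 = 26.6, 140×0.23 = 32.2, 140×0.21 = 29.4, 140×0.16 = 22.4.
A: (29 − 29.4)²/29.4 = 0.16/29.4 = 0.0054
B: (27 − 26.6)²/26.6 = 0.16/26.6 = 0.0060
C: (33 − 32.2)²/32.2 = 0.64/32.2 = 0.0199
D: (32 − 29.4)²/29.4 = 6.76/29.4 = 0.2299
F: (19 − 22.4)²/22.4 = 11.56/22.4 = 0.5161
Sum = 0.777
df = 4. Since 0.777 < 9.488, we do not reject H₀.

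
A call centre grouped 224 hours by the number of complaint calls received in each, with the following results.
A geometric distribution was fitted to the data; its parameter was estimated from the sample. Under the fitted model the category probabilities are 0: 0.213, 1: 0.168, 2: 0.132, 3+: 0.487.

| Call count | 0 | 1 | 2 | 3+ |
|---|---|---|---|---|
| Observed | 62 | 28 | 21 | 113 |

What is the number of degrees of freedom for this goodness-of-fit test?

There are k = 4 categories and 1 parameter estimated from the data, so df = 4 − 1 − 1 = 2.

2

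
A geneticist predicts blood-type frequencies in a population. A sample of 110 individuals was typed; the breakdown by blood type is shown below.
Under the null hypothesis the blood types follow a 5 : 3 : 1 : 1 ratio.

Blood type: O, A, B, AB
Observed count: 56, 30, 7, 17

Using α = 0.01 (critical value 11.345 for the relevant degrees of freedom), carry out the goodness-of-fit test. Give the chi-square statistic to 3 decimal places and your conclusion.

5.018; do not reject

Ratio total = 10. Expected counts: 110×5/10 = 55, 110×3/10 = 33, 110×1/10 = 11, 110×1/10 = 11.
O: (56 − 55)²/55 = 1/55 = 0.0182
A: (30 − 33)²/33 = 9/33 = 0.2727
B: (7 − 11)²/11 = 16/11 = 1.4545
AB: (17 − 11)²/11 = 36/11 = 3.2727
Sum = 5.018
df = 3. Since 5.018 < 11.345, we do not reject H₀.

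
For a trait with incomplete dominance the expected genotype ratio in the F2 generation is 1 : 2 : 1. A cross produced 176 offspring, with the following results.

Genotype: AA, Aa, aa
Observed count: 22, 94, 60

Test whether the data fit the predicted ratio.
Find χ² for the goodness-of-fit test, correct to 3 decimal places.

Ratio total = 4. Expected counts: 176×1/4 = 44, 176×2/4 = 88, 176×1/4 = 44.
AA: (22 − 44)²/44 = 484/44 = 11.0000
Aa: (94 − 88)²/88 = 36/88 = 0.4091
aa: (60 − 44)²/44 = 256/44 = 5.8182
Sum = 17.227

17.227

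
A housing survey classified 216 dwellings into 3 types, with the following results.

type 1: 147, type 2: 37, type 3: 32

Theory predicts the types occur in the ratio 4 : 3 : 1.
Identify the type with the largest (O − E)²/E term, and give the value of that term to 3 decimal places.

Ratio total = 8. Expected counts: 216×4/8 = 108, 216×3/8 = 81, 216×1/8 = 27.
type 1: (147 − 108)²/108 = 1521/108 = 14.0833
type 2: (37 − 81)²/81 = 1936/81 = 23.9012
type 3: (32 − 27)²/27 = 25/27 = 0.9259
The largest term is for type 2: 23.901.

type 2, 23.901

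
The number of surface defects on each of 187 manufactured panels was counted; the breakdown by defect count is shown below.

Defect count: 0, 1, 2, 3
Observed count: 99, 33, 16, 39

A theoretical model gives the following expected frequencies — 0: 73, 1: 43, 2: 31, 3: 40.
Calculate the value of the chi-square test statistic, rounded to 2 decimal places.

cat         O        E   (O−E)²/E
0          99       73      9.260
1          33       43      2.326
2          16       31      7.258
3          39       40      0.025
Sum = 18.87

18.87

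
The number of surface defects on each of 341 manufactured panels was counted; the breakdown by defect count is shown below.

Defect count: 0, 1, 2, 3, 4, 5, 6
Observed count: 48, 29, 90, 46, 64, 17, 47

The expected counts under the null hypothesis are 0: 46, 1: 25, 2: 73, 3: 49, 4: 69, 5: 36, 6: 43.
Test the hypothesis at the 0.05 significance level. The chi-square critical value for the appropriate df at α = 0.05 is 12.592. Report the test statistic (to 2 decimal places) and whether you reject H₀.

15.63; reject

cat         O        E   (O−E)²/E
0          48       46      0.087
1          29       25      0.640
2          90       73      3.959
3          46       49      0.184
4          64       69      0.362
5          17       36     10.028
6          47       43      0.372
Sum = 15.63
df = 6. Since 15.63 > 12.592, we reject H₀.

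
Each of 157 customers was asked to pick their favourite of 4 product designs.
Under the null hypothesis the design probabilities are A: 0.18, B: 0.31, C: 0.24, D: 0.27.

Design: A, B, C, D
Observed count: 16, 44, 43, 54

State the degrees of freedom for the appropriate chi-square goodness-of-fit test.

3

There are k = 4 categories and no parameters were estimated from the data, so df = 4 − 1 = 3.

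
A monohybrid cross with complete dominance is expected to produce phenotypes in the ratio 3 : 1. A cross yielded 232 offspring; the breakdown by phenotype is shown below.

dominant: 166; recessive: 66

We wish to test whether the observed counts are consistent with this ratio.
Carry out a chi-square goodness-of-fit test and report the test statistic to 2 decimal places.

1.47

Ratio total = 4. Expected counts: 232×3/4 = 174, 232×1/4 = 58.
χ² = (166−174)²/174 + (66−58)²/58
   = 0.368 + 1.103
Sum = 1.47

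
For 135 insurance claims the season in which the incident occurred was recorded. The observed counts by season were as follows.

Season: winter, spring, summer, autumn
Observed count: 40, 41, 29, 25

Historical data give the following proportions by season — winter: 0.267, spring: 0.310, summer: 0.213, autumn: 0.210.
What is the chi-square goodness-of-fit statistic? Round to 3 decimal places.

0.849

Expected counts E_i = n·p_i: 135×0.267 = 36.045, 135×0.310 = 41.85, 135×0.213 = 28.755, 135×0.210 = 28.35.
χ² = (40−36.045)²/36.045 + (41−41.85)²/41.85 + (29−28.755)²/28.755 + (25−28.35)²/28.35
   = 0.4340 + 0.0173 + 0.0021 + 0.3959
Sum = 0.849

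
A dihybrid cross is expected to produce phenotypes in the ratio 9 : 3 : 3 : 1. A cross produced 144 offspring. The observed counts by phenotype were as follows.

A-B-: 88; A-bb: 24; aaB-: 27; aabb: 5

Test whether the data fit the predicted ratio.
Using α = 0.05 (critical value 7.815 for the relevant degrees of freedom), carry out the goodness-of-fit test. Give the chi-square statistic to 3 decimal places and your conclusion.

Ratio total = 16. Expected counts: 144×9/16 = 81, 144×3/16 = 27, 144×3/16 = 27, 144×1/16 = 9.
χ² = (88−81)²/81 + (24−27)²/27 + (27−27)²/27 + (5−9)²/9
   = 0.6049 + 0.3333 + 0.0000 + 1.7778
Sum = 2.716
df = 3. Since 2.716 < 7.815, we do not reject H₀.

2.716; do not reject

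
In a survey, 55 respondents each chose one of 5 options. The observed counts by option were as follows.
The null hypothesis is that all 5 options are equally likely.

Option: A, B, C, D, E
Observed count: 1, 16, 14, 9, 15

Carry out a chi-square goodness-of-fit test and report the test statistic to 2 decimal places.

Under H₀ each category has probability 1/5, so each expected count is 55/5 = 11.
χ² = (1−11)²/11 + (16−11)²/11 + (14−11)²/11 + (9−11)²/11 + (15−11)²/11
   = 9.091 + 2.273 + 0.818 + 0.364 + 1.455
Sum = 14.00

14.00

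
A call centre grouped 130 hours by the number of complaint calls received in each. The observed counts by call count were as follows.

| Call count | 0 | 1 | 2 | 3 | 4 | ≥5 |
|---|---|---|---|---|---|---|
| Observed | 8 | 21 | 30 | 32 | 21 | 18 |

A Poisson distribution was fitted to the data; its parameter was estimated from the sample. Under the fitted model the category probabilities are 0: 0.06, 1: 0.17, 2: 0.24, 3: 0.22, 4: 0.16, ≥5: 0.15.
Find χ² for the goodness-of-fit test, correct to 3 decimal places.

Expected counts E_i = n·p_i: 130×0.06 = 7.8, 130×0.17 = 22.1, 130×0.24 = 31.2, 130×0.22 = 28.6, 130×0.16 = 20.8, 130×0.15 = 19.5.
cat         O        E   (O−E)²/E
0           8      7.8     0.0051
1          21     22.1     0.0548
2          30     31.2     0.0462
3          32     28.6     0.4042
4          21     20.8     0.0019
≥5         18     19.5     0.1154
Sum = 0.628

0.628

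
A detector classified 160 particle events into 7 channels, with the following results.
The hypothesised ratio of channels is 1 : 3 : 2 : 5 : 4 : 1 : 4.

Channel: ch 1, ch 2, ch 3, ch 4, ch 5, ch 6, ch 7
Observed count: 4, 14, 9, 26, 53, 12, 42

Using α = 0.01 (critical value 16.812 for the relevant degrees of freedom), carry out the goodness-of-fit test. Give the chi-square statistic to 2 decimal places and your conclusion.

Ratio total = 20. Expected counts: 160×1/20 = 8, 160×3/20 = 24, 160×2/20 = 16, 160×5/20 = 40, 160×4/20 = 32, 160×1/20 = 8, 160×4/20 = 32.
χ² = (4−8)²/8 + (14−24)²/24 + (9−16)²/16 + (26−40)²/40 + (53−32)²/32 + (12−8)²/8 + (42−32)²/32
   = 2.000 + 4.167 + 3.063 + 4.900 + 13.781 + 2.000 + 3.125
Sum = 33.04
df = 6. Since 33.04 > 16.812, we reject H₀.

33.04; reject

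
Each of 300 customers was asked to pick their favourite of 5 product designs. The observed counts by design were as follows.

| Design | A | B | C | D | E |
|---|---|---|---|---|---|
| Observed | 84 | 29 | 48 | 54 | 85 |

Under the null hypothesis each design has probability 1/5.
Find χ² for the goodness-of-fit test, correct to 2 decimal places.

39.03

Under H₀ each category has probability 1/5, so each expected count is 300/5 = 60.
cat         O        E   (O−E)²/E
A          84       60      9.600
B          29       60     16.017
C          48       60      2.400
D          54       60      0.600
E          85       60     10.417
Sum = 39.03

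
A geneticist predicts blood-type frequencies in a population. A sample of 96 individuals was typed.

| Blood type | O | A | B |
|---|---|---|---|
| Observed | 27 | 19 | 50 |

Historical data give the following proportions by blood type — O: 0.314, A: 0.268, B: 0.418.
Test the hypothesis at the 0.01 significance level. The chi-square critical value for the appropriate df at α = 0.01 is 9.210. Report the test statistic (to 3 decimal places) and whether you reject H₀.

4.516; do not reject

Expected counts E_i = n·p_i: 96×0.314 = 30.144, 96×0.268 = 25.728, 96×0.418 = 40.128.
O: (27 − 30.144)²/30.144 = 9.884736/30.144 = 0.3279
A: (19 − 25.728)²/25.728 = 45.265984/25.728 = 1.7594
B: (50 − 40.128)²/40.128 = 97.456384/40.128 = 2.4286
Sum = 4.516
df = 2. Since 4.516 < 9.210, we do not reject H₀.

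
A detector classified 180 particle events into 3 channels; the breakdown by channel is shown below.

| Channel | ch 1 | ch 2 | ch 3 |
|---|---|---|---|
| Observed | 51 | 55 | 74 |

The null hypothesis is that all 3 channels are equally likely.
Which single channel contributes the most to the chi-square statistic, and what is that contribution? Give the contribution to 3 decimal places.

Under H₀ each category has probability 1/3, so each expected count is 180/3 = 60.
χ² = (51−60)²/60 + (55−60)²/60 + (74−60)²/60
   = 1.3500 + 0.4167 + 3.2667
The largest term is for ch 3: 3.267.

ch 3, 3.267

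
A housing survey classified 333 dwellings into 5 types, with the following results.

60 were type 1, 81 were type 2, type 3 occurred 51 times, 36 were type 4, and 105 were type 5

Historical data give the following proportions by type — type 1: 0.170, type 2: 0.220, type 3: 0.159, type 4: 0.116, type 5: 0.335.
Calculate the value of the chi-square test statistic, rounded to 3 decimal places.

1.656

Expected counts E_i = n·p_i: 333×0.170 = 56.61, 333×0.220 = 73.26, 333×0.159 = 52.947, 333×0.116 = 38.628, 333×0.335 = 111.555.
cat         O        E   (O−E)²/E
type 1     60    56.61     0.2030
type 2     81    73.26     0.8177
type 3     51   52.947     0.0716
type 4     36   38.628     0.1788
type 5    105  111.555     0.3852
Sum = 1.656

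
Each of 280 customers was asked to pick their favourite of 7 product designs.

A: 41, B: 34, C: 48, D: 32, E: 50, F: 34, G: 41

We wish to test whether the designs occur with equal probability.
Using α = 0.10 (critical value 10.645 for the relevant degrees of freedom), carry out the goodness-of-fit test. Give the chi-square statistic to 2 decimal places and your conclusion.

Expected count for each of the 7 categories: 280/7 = 40.
cat         O        E   (O−E)²/E
A          41       40      0.025
B          34       40      0.900
C          48       40      1.600
D          32       40      1.600
E          50       40      2.500
F          34       40      0.900
G          41       40      0.025
Sum = 7.55
df = 6. Since 7.55 < 10.645, we do not reject H₀.

7.55; do not reject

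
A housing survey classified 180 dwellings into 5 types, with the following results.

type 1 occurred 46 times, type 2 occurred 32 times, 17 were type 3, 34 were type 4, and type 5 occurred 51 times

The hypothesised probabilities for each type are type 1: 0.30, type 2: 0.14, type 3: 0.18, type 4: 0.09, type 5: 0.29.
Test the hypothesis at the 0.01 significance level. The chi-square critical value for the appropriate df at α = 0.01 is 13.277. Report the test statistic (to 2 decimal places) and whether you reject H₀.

29.93; reject

Expected counts E_i = n·p_i: 180×0.30 = 54, 180×0.14 = 25.2, 180×0.18 = 32.4, 180×0.09 = 16.2, 180×0.29 = 52.2.
type 1: (46 − 54)²/54 = 64/54 = 1.185
type 2: (32 − 25.2)²/25.2 = 46.24/25.2 = 1.835
type 3: (17 − 32.4)²/32.4 = 237.16/32.4 = 7.320
type 4: (34 − 16.2)²/16.2 = 316.84/16.2 = 19.558
type 5: (51 − 52.2)²/52.2 = 1.44/52.2 = 0.028
Sum = 29.93
df = 4. Since 29.93 > 13.277, we reject H₀.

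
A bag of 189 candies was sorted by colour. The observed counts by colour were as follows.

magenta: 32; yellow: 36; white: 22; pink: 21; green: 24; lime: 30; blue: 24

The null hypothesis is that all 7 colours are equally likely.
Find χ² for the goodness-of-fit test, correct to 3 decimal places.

Expected count for each of the 7 categories: 189/7 = 27.
cat          O        E   (O−E)²/E
magenta     32       27     0.9259
yellow      36       27     3.0000
white       22       27     0.9259
pink        21       27     1.3333
green       24       27     0.3333
lime        30       27     0.3333
blue        24       27     0.3333
Sum = 7.185

7.185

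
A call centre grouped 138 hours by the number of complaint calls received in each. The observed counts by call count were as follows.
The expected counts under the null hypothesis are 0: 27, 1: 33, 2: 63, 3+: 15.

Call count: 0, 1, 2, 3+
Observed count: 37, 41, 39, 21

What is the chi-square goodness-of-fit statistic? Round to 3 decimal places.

17.186

χ² = (37−27)²/27 + (41−33)²/33 + (39−63)²/63 + (21−15)²/15
   = 3.7037 + 1.9394 + 9.1429 + 2.4000
Sum = 17.186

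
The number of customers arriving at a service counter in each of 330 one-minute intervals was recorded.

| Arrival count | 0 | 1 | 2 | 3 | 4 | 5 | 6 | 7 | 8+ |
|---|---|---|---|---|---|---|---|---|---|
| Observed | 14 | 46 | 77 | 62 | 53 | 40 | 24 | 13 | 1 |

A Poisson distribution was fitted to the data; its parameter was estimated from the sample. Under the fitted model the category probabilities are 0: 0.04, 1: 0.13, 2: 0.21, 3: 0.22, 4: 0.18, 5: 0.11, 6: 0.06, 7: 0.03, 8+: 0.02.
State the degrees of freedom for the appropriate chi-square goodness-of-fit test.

There are k = 9 categories and 1 parameter estimated from the data, so df = 9 − 1 − 1 = 7.

7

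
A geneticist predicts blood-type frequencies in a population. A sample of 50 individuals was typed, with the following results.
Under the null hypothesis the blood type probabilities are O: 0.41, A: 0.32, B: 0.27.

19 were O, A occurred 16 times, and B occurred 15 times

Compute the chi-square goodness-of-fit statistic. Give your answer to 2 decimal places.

0.28

Expected counts E_i = n·p_i: 50×0.41 = 20.5, 50×0.32 = 16, 50×0.27 = 13.5.
O: (19 − 20.5)²/20.5 = 2.25/20.5 = 0.110
A: (16 − 16)²/16 = 0/16 = 0.000
B: (15 − 13.5)²/13.5 = 2.25/13.5 = 0.167
Sum = 0.28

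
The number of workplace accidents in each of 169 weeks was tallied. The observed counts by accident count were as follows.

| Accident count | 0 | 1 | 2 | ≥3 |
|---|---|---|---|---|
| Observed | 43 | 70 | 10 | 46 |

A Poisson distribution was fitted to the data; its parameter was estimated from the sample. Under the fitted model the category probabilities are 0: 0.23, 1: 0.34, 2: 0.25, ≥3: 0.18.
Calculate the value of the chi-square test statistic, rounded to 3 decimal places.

35.772

Expected counts E_i = n·p_i: 169×0.23 = 38.87, 169×0.34 = 57.46, 169×0.25 = 42.25, 169×0.18 = 30.42.
χ² = (43−38.87)²/38.87 + (70−57.46)²/57.46 + (10−42.25)²/42.25 + (46−30.42)²/30.42
   = 0.4388 + 2.7367 + 24.6169 + 7.9795
Sum = 35.772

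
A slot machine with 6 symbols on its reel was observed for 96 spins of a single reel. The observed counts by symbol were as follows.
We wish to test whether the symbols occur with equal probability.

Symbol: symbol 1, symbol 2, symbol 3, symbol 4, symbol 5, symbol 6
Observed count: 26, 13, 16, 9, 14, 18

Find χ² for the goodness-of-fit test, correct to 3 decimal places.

10.375

Expected count for each of the 6 categories: 96/6 = 16.
symbol 1: (26 − 16)²/16 = 100/16 = 6.2500
symbol 2: (13 − 16)²/16 = 9/16 = 0.5625
symbol 3: (16 − 16)²/16 = 0/16 = 0.0000
symbol 4: (9 − 16)²/16 = 49/16 = 3.0625
symbol 5: (14 − 16)²/16 = 4/16 = 0.2500
symbol 6: (18 − 16)²/16 = 4/16 = 0.2500
Sum = 10.375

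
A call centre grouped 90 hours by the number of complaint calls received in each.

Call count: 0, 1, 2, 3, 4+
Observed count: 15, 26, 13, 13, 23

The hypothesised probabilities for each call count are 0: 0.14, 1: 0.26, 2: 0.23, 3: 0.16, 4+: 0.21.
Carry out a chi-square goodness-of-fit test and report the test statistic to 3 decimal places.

4.636

Expected counts E_i = n·p_i: 90×0.14 = 12.6, 90×0.26 = 23.4, 90×0.23 = 20.7, 90×0.16 = 14.4, 90×0.21 = 18.9.
cat         O        E   (O−E)²/E
0          15     12.6     0.4571
1          26     23.4     0.2889
2          13     20.7     2.8643
3          13     14.4     0.1361
4+         23     18.9     0.8894
Sum = 4.636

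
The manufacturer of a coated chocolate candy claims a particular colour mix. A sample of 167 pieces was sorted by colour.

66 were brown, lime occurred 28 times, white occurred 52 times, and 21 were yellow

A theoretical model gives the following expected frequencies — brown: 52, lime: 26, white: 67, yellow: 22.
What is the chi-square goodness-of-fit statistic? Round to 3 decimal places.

χ² = (66−52)²/52 + (28−26)²/26 + (52−67)²/67 + (21−22)²/22
   = 3.7692 + 0.1538 + 3.3582 + 0.0455
Sum = 7.327

7.327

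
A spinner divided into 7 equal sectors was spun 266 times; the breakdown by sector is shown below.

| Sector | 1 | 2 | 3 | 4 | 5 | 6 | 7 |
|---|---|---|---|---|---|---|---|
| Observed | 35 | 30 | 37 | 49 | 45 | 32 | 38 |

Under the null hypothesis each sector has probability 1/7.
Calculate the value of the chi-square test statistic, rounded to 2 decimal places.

Expected count for each of the 7 categories: 266/7 = 38.
χ² = (35−38)²/38 + (30−38)²/38 + (37−38)²/38 + (49−38)²/38 + (45−38)²/38 + (32−38)²/38 + (38−38)²/38
   = 0.237 + 1.684 + 0.026 + 3.184 + 1.289 + 0.947 + 0.000
Sum = 7.37

7.37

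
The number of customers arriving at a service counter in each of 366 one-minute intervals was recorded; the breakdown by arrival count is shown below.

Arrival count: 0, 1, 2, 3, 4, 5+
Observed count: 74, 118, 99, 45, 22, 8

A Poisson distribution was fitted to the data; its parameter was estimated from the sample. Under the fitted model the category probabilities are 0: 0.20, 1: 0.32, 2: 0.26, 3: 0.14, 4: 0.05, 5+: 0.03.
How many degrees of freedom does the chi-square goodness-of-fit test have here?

There are k = 6 categories and 1 parameter estimated from the data, so df = 6 − 1 − 1 = 4.

4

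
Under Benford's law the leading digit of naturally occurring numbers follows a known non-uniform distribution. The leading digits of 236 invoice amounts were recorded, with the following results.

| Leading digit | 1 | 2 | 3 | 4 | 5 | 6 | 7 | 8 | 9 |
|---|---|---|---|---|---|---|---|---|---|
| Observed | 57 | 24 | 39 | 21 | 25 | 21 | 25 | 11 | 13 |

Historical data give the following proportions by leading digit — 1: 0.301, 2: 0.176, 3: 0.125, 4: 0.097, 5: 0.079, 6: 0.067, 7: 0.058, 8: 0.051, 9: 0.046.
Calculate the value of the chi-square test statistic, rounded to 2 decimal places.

27.12

Expected counts E_i = n·p_i: 236×0.301 = 71.036, 236×0.176 = 41.536, 236×0.125 = 29.5, 236×0.097 = 22.892, 236×0.079 = 18.644, 236×0.067 = 15.812, 236×0.058 = 13.688, 236×0.051 = 12.036, 236×0.046 = 10.856.
χ² = (57−71.036)²/71.036 + (24−41.536)²/41.536 + (39−29.5)²/29.5 + (21−22.892)²/22.892 + (25−18.644)²/18.644 + (21−15.812)²/15.812 + (25−13.688)²/13.688 + (11−12.036)²/12.036 + (13−10.856)²/10.856
   = 2.773 + 7.403 + 3.059 + 0.156 + 2.167 + 1.702 + 9.348 + 0.089 + 0.423
Sum = 27.12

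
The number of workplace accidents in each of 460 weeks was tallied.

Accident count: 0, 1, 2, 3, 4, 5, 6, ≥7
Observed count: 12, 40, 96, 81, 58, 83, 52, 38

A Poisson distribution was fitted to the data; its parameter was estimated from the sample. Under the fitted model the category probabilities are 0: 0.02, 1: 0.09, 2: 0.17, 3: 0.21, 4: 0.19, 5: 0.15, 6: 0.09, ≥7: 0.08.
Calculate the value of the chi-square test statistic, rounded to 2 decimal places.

22.95

Expected counts E_i = n·p_i: 460×0.02 = 9.2, 460×0.09 = 41.4, 460×0.17 = 78.2, 460×0.21 = 96.6, 460×0.19 = 87.4, 460×0.15 = 69, 460×0.09 = 41.4, 460×0.08 = 36.8.
χ² = (12−9.2)²/9.2 + (40−41.4)²/41.4 + (96−78.2)²/78.2 + (81−96.6)²/96.6 + (58−87.4)²/87.4 + (83−69)²/69 + (52−41.4)²/41.4 + (38−36.8)²/36.8
   = 0.852 + 0.047 + 4.052 + 2.519 + 9.890 + 2.841 + 2.714 + 0.039
Sum = 22.95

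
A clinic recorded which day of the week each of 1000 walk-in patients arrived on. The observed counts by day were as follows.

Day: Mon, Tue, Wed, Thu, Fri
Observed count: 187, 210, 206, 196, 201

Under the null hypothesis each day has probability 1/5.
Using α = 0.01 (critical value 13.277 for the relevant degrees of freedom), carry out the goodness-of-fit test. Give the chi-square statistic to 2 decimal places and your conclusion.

Expected count for each of the 5 categories: 1000/5 = 200.
χ² = (187−200)²/200 + (210−200)²/200 + (206−200)²/200 + (196−200)²/200 + (201−200)²/200
   = 0.845 + 0.500 + 0.180 + 0.080 + 0.005
Sum = 1.61
df = 4. Since 1.61 < 13.277, we do not reject H₀.

1.61; do not reject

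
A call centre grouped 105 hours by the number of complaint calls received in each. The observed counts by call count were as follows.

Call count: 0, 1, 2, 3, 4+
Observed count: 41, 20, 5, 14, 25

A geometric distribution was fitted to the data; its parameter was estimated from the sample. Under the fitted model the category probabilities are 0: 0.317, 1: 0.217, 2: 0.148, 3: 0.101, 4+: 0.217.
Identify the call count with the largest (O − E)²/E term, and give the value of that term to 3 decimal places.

2, 7.149

Expected counts E_i = n·p_i: 105×0.317 = 33.285, 105×0.217 = 22.785, 105×0.148 = 15.54, 105×0.101 = 10.605, 105×0.217 = 22.785.
0: (41 − 33.285)²/33.285 = 59.521225/33.285 = 1.7882
1: (20 − 22.785)²/22.785 = 7.756225/22.785 = 0.3404
2: (5 − 15.54)²/15.54 = 111.0916/15.54 = 7.1488
3: (14 − 10.605)²/10.605 = 11.526025/10.605 = 1.0868
4+: (25 − 22.785)²/22.785 = 4.906225/22.785 = 0.2153
The largest term is for 2: 7.149.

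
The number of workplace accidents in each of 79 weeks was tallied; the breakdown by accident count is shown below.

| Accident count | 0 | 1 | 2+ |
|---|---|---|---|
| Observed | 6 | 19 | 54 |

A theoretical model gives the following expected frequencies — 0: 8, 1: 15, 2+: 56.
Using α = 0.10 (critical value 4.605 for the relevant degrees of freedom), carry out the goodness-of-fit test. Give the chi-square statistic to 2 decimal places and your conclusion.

1.64; do not reject

χ² = (6−8)²/8 + (19−15)²/15 + (54−56)²/56
   = 0.500 + 1.067 + 0.071
Sum = 1.64
df = 2. Since 1.64 < 4.605, we do not reject H₀.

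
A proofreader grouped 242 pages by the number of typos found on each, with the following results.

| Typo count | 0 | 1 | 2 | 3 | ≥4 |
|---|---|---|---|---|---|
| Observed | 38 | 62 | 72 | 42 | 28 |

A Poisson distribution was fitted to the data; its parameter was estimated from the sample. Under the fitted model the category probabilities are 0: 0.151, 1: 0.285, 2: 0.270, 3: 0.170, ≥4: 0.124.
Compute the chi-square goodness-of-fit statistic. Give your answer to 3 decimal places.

1.594

Expected counts E_i = n·p_i: 242×0.151 = 36.542, 242×0.285 = 68.97, 242×0.270 = 65.34, 242×0.170 = 41.14, 242×0.124 = 30.008.
χ² = (38−36.542)²/36.542 + (62−68.97)²/68.97 + (72−65.34)²/65.34 + (42−41.14)²/41.14 + (28−30.008)²/30.008
   = 0.0582 + 0.7044 + 0.6788 + 0.0180 + 0.1344
Sum = 1.594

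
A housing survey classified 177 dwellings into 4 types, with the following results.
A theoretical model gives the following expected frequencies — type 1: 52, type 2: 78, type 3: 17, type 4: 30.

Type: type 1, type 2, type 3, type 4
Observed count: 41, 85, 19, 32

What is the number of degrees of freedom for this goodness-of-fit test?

3

There are k = 4 categories and no parameters were estimated from the data, so df = 4 − 1 = 3.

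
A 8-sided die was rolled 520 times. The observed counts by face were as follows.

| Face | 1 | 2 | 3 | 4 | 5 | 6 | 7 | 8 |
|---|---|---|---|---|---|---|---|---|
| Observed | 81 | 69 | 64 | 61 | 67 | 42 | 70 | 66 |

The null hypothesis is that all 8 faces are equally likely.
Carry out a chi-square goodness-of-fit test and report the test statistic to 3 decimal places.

13.046

Expected count for each of the 8 categories: 520/8 = 65.
cat         O        E   (O−E)²/E
1          81       65     3.9385
2          69       65     0.2462
3          64       65     0.0154
4          61       65     0.2462
5          67       65     0.0615
6          42       65     8.1385
7          70       65     0.3846
8          66       65     0.0154
Sum = 13.046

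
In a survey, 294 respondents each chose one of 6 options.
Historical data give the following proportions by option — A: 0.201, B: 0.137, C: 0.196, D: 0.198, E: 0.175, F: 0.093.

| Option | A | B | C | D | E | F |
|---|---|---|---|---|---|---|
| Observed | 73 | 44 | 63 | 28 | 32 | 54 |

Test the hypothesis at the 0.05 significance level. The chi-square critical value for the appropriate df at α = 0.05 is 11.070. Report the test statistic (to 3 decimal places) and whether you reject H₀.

Expected counts E_i = n·p_i: 294×0.201 = 59.094, 294×0.137 = 40.278, 294×0.196 = 57.624, 294×0.198 = 58.212, 294×0.175 = 51.45, 294×0.093 = 27.342.
χ² = (73−59.094)²/59.094 + (44−40.278)²/40.278 + (63−57.624)²/57.624 + (28−58.212)²/58.212 + (32−51.45)²/51.45 + (54−27.342)²/27.342
   = 3.2724 + 0.3439 + 0.5016 + 15.6800 + 7.3528 + 25.9911
Sum = 53.142
df = 5. Since 53.142 > 11.070, we reject H₀.

53.142; reject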